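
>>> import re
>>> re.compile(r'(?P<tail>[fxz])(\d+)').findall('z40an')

[('z', '40')]

Pattern: one of [fxz] (captured as 'tail'); then one or more of a digit (captured).
Matches: at [0:3] match 'z40', groups = ('z', '40').
2 groups means the one result is a tuple of 2 captured strings — 1 here.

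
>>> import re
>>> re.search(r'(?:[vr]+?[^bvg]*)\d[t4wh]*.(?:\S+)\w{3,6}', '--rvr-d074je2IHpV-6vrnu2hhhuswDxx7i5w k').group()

'rvr-d074je2IHpV-6vrnu2hhhuswDxx7i5w'

The pattern matches one or more of one of [vr] (lazy), then zero or more of any character except [bvg] (non-capturing group); then a digit, then zero or more of one of [t4wh], then any character; then one or more of a non-whitespace character (non-capturing group); then 3 to 6 of a word character.
The match spans [2:37] → 'rvr-d074je2IHpV-6vrnu2hhhuswDxx7i5w'.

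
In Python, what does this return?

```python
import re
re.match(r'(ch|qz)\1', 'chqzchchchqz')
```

None

`\1` is not a pattern — it's the concrete string captured by group 1, re-applied verbatim.
`re.match` won't scan ahead — the pattern has to work from the very first character.
Here the string doesn't start with a match, so the call returns None.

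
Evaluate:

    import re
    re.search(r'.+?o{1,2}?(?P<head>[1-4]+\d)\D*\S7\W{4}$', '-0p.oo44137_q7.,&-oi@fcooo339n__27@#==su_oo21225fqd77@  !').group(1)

The match spans [0:57] → '-0p.oo44137_q7.,&-oi@fcooo339n__27@#==su_oo21225fqd77@  !'.
Captured: group 1 = '21225'.

'21225'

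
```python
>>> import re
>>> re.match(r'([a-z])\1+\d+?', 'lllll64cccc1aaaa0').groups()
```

('l',)

`\1` is not a pattern — it's the concrete string captured by group 1, re-applied verbatim.
With `match`, the pattern is implicitly anchored at the beginning.
The match spans [0:6] → 'lllll6'.
Captured: group 1 = 'l'.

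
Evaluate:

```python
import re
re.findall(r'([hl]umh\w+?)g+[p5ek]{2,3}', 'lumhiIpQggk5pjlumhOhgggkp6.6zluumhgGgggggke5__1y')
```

The pattern matches one of [hl], then the literal 'umh', then one or more of a word character (lazy) (captured); then one or more of the literal 'g', then 2 to 3 of one of [p5ek].
Walking the string: at [0:13] match 'lumhiIpQggk5p', group 1 = 'lumhiIpQ'; at [14:25] match 'lumhOhgggkp', group 1 = 'lumhOh'.
Because there's exactly one group, `findall` drops the full match and keeps group 1 from each hit.

['lumhiIpQ', 'lumhOh']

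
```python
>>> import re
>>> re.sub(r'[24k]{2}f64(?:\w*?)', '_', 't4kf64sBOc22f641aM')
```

't_sBOc_1aM'

This matches exactly 2 of one of [24k], then the literal 'f64'; then zero or more of a word character (lazy) (non-capturing group).
A non-greedy quantifier consumes as few characters as it can — just enough that the remainder of the pattern still matches from where it stops; whatever follows it matches normally.
Matches: at [1:6] → '4kf64'; at [10:15] → '22f64'.
Every occurrence is swapped for '_'.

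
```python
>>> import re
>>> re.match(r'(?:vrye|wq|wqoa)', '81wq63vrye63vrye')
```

None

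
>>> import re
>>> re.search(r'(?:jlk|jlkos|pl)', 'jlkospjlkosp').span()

(0, 3)

Branches in `(...|...)` are attempted left-to-right; the first branch that allows the whole pattern to succeed is taken.
The match spans [0:3] → 'jlk'.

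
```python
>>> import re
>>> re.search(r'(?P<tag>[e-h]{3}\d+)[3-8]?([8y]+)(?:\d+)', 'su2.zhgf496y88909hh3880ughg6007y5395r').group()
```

'hgf496y88909'

This matches exactly 3 of a character in [e-h], then one or more of a digit (captured as 'tag'); then optionally a character in [3-8]; then one or more of one of [8y] (captured); then one or more of a digit (non-capturing group).
`re.search` scans for the first position where the pattern succeeds.
The match spans [5:17] → 'hgf496y88909'.
Captured: group 1 = 'hgf496', group 2 = 'y88'.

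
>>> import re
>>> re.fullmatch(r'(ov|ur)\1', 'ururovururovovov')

None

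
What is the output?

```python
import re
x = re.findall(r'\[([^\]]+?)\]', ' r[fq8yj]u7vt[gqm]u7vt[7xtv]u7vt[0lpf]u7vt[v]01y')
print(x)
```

Matches: at [2:9] match '[fq8yj]', group 1 = 'fq8yj'; at [13:18] match '[gqm]', group 1 = 'gqm'; at [22:28] match '[7xtv]', group 1 = '7xtv'; at [32:38] match '[0lpf]', group 1 = '0lpf'; at [42:45] match '[v]', group 1 = 'v'.
Because there's exactly one group, `findall` drops the full match and keeps group 1 from each hit.

['fq8yj', 'gqm', '7xtv', '0lpf', 'v']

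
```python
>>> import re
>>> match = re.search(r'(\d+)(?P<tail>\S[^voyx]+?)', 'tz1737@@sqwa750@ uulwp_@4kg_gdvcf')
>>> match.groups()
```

The match spans [2:8] → '1737@@'.
Captured: group 1 = '1737', group 2 = '@@'.

('1737', '@@')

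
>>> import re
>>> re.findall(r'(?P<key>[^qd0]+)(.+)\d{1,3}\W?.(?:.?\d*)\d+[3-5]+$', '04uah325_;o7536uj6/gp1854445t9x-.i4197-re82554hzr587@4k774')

[('4uah325_;o7536uj6/gp1854445t9x-.i4197-re82554hzr587', '@')]

2 groups means the one result is a tuple of 2 captured strings — 1 here.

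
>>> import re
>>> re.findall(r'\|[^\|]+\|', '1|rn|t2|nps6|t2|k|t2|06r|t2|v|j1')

['|rn|', '|nps6|', '|k|', '|06r|', '|v|']

Matches: at [1:5] → '|rn|'; at [7:13] → '|nps6|'; at [15:18] → '|k|'; at [20:25] → '|06r|'; at [27:30] → '|v|'.
`findall` yields the raw match text (5 of them) because the pattern has no groups.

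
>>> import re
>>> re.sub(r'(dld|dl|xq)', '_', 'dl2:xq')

'_2:_'

Every occurrence is swapped for '_'.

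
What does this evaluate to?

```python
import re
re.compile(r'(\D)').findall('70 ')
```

[' ']

Pattern: a non-digit (captured).
Matches: at [2:3] match ' ', group 1 = ' '.
`findall` collects group 1 from the one match (1 total).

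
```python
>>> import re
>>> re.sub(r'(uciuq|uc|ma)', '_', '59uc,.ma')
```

Each match is replaced by '_'.

'59_,._'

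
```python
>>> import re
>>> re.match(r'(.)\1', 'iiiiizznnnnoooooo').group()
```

'ii'

`re.match` only tries the pattern at the start of the string.
The match spans [0:2] → 'ii'.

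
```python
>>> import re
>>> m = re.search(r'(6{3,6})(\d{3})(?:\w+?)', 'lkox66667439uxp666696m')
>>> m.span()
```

(4, 12)

The pattern matches 3 to 6 of a literal '6' (captured); then exactly 3 of a digit (captured); then one or more of a word character (lazy) (non-capturing group).
Because the quantifier is non-greedy, it stops expanding at the earliest point where the rest of the pattern can succeed.
`re.search` scans for the first position where the pattern succeeds.
The match spans [4:12] → '66667439'.
Captured: group 1 = '6666', group 2 = '743'.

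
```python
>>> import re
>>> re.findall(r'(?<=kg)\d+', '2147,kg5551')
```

The lookaround is zero-width — it requires the adjacent text to match without consuming it, so the asserted text isn't part of the match.
No capturing groups, so `findall` returns the 1 full match string.

['5551']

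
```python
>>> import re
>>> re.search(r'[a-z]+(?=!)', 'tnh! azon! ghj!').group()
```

The positive lookaround only admits positions where the adjacent text matches; those characters stay outside the span.
The match spans [0:3] → 'tnh'.

'tnh'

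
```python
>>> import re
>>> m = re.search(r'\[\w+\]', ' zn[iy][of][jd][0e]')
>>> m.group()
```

'[iy]'

The match spans [3:7] → '[iy]'.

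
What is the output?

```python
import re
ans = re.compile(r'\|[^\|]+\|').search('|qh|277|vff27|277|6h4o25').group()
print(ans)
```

The match spans [0:4] → '|qh|'.

|qh|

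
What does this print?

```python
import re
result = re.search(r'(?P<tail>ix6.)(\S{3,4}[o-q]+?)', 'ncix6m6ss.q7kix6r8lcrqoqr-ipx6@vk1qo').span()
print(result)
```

This matches the literal 'ix6', then any character (captured as 'tail'); then 3 to 4 of a non-whitespace character, then one or more of a character in [o-q] (lazy) (captured).
`search` walks the string left to right and returns the first match it finds.
The match spans [2:11] → 'ix6m6ss.q'.
Captured: group 1 = 'ix6m', group 2 = '6ss.q'.

(2, 11)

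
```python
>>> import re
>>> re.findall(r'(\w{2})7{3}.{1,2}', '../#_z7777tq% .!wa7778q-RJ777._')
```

With a single group, `findall` returns only what that group captured — 3 items.

['_z', 'wa', 'RJ']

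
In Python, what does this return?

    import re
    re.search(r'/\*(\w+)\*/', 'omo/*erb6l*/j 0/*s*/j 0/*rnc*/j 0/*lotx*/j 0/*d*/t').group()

'/*erb6l*/'

The match spans [3:12] → '/*erb6l*/'.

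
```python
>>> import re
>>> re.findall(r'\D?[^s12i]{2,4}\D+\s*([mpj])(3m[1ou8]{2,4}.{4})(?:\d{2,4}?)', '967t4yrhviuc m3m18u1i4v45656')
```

[('m', '3m18u1i4v4')]

This matches optionally a non-digit; then 2 to 4 of any character except [s12i], then one or more of a non-digit, then zero or more of whitespace; then one of [mpj] (captured); then the literal '3m', then 2 to 4 of one of [1ou8], then exactly 4 of any character (captured); then 2 to 4 of a digit (lazy) (non-capturing group).
`findall` packs the 2 group values into a tuple for every match.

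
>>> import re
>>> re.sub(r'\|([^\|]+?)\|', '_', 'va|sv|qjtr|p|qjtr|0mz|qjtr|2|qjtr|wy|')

'va_qjtr_qjtr_qjtr_qjtr_'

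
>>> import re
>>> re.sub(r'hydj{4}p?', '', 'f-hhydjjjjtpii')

The pattern matches the literal 'hy', then the literal 'd', then exactly 4 of a literal 'j'; then optionally a literal 'p'.
Matches: at [3:10] → 'hydjjjj'.
Every occurrence is swapped for ''.

'f-htpii'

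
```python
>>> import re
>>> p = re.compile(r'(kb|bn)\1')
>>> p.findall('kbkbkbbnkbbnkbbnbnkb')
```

['kb', 'bn']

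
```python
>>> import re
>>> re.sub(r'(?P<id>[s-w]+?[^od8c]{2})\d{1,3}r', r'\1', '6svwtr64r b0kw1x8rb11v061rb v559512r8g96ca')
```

A `+?`/`*?`/`{m,n}?` starts at its minimum and grows only as far as needed for what follows to match.
Each match is replaced using the text its own group 1 captured.

'6svwtr b0kw1xb11v06b v559512r8g96ca'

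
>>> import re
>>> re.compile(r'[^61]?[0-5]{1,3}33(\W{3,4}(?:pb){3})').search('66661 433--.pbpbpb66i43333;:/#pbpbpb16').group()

Pattern: optionally any character except [61], then 1 to 3 of a character in [0-5], then the literal '33'; then 3 to 4 of a non-word character, then the literal 'pb' repeated 3 times (captured).
Unlike `match`, `search` isn't anchored — it looks for the pattern anywhere in the string.
The match spans [5:18] → ' 433--.pbpbpb'.
Captured: group 1 = '--.pbpbpb'.

' 433--.pbpbpb'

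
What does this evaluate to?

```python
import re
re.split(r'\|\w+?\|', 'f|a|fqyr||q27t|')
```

Matches to split on: at [1:4] → '|a|'; at [9:15] → '|q27t|'.
Splitting on the pattern gives 3 pieces.

['f', 'fqyr|', '']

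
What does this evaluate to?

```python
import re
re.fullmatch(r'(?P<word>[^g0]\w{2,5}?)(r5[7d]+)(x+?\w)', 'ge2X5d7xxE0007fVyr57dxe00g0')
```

None

This matches any character except [g0], then 2 to 5 of a word character (lazy) (captured as 'word'); then the literal 'r5', then one or more of one of [7d] (captured); then one or more of the literal 'x' (lazy), then a word character (captured).
`re.fullmatch` requires the pattern to consume the entire string.
Here there's no way to consume every character, so the call returns None.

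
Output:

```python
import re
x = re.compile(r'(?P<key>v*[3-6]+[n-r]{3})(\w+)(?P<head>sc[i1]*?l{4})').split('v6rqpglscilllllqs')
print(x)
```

Because the pattern has a capturing group, `split` also inserts each captured text between the pieces.

['', 'v6rqp', 'gl', 'scillll', 'lqs']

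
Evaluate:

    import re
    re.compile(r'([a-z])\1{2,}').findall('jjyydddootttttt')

['d', 't']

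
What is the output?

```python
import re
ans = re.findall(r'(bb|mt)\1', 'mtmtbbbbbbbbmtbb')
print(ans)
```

After group 1 captures some text, `\1` only succeeds where that same text appears again.
Walking the string: at [0:4] match 'mtmt', group 1 = 'mt'; at [4:8] match 'bbbb', group 1 = 'bb'; at [8:12] match 'bbbb', group 1 = 'bb'.
One capturing group, so `findall` returns just the captured substring from each match — 3 in all.

['mt', 'bb', 'bb']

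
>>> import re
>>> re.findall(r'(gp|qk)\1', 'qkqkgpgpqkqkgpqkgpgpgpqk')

['qk', 'gp', 'qk', 'gp']

The backreference `\1` re-matches whatever the first group consumed, character for character.
Walking the string: at [0:4] match 'qkqk', group 1 = 'qk'; at [4:8] match 'gpgp', group 1 = 'gp'; at [8:12] match 'qkqk', group 1 = 'qk'; at [16:20] match 'gpgp', group 1 = 'gp'.
With a single group, `findall` returns only what that group captured — 4 items.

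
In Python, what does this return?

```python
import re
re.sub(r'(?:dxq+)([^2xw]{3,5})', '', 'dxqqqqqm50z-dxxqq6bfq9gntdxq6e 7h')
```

The pattern matches the literal 'dx', then one or more of the literal 'q' (non-capturing group); then 3 to 5 of any character except [2xw] (captured).
Every occurrence is swapped for ''.

'dxxqq6bfq9gnt'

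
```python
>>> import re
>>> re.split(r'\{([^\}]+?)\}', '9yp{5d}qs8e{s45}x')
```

With a capturing group present, the delimiter's captured portion is kept in the result list.

['9yp', '5d', 'qs8e', 's45', 'x']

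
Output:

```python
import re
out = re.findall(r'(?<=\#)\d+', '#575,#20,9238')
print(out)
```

Because the assertion is zero-width, the text it checks is not consumed and won't appear in the result.
Scanning left to right: at [1:4] → '575'; at [6:8] → '20'.
With no groups in the pattern, `findall` gives back each whole match — 2 here.

['575', '20']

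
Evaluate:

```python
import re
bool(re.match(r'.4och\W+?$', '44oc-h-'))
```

False

This matches any character, then the literal '4o'; then the literal 'ch', then one or more of a non-word character (lazy); then anchored at the end.
With `match`, the pattern is implicitly anchored at the beginning.
Here the string doesn't start with a match, so the call returns None, and `bool(None)` is False.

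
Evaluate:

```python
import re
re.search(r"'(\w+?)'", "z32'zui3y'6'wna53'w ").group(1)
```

'zui3y'

`re.search` tries every starting position until one works.
The match spans [3:10] → "'zui3y'".
Captured: group 1 = 'zui3y'.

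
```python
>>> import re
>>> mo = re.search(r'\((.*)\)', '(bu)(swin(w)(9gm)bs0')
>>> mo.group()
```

'(bu)(swin(w)(9gm)'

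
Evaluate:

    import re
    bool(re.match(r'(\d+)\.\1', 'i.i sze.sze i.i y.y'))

False

`\1` has to match the exact text group 1 already captured.
`re.match` only tries the pattern at the start of the string.
Here the string doesn't start with a match, so the call returns None, and `bool(None)` is False.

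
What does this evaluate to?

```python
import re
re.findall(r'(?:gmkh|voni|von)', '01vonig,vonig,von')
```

['voni', 'voni', 'von']

Alternation isn't longest-match — the leftmost alternative that fits at this position is chosen.
With no groups in the pattern, `findall` gives back each whole match — 3 here.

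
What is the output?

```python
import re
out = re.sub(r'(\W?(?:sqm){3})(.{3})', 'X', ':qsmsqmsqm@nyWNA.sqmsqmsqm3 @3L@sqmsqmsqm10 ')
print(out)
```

Pattern: optionally a non-word character, then the literal 'sqm' repeated 3 times (captured); then exactly 3 of any character (captured).
Each match is replaced by 'X'.

:qsmsqmsqm@nyWNAX3LX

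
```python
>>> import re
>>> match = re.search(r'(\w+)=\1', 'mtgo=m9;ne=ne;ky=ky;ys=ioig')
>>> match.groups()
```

('ne',)

`\1` is not a pattern — it's the concrete string captured by group 1, re-applied verbatim.
`re.search` scans for the first position where the pattern succeeds.
The match spans [8:13] → 'ne=ne'.
Captured: group 1 = 'ne'.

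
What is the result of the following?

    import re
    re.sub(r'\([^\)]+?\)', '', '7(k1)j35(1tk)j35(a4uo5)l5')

'7j35j35l5'

`sub` substitutes '' at each match site.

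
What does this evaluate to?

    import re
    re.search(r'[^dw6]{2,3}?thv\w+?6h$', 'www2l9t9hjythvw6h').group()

The pattern matches 2 to 3 of any character except [dw6] (lazy); then the literal 'thv', then one or more of a word character (lazy), then the literal '6h'; then anchored at the end.
The match spans [8:17] → 'hjythvw6h'.

'hjythvw6h'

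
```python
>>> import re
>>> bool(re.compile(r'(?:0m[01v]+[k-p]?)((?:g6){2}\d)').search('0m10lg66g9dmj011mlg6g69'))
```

False

The pattern matches the literal '0m', then one or more of one of [01v], then optionally a character in [k-p] (non-capturing group); then the literal 'g6' repeated 2 times, then a digit (captured).
Unlike `match`, `search` isn't anchored — it looks for the pattern anywhere in the string.
Here no position works, so the call returns None, and `bool(None)` is False.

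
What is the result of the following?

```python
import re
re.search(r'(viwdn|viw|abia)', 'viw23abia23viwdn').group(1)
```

The match spans [0:3] → 'viw'.
Captured: group 1 = 'viw'.

'viw'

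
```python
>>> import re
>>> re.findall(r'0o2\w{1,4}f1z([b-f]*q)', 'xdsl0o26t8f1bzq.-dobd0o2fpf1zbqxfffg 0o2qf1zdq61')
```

['bq', 'dq']

The pattern matches the literal '0o2', then 1 to 4 of a word character, then the literal 'f1z'; then zero or more of a character in [b-f], then a literal 'q' (captured).
Scanning left to right: at [21:31] match '0o2fpf1zbq', group 1 = 'bq'; at [37:46] match '0o2qf1zdq', group 1 = 'dq'.
One capturing group, so `findall` returns just the captured substring from each match — 2 in all.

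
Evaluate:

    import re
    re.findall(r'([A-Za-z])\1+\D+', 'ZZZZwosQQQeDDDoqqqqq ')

A backreference is literal: `\1` must see the identical characters the first group matched.
Scanning left to right: at [0:21] match 'ZZZZwosQQQeDDDoqqqqq ', group 1 = 'Z'.
One capturing group, so `findall` returns just the captured substring from the one match — 1 in all.

['Z']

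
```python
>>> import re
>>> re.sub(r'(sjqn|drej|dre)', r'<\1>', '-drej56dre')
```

Alternation tries branches left to right and keeps the first one that lets the overall match succeed at that position.
Each match is replaced using the text its own group 1 captured.

'-<drej>56<dre>'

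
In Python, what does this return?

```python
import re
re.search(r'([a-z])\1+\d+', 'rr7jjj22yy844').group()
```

'rr7'

The backreference `\1` re-matches whatever the first group consumed, character for character.
`search` walks the string left to right and returns the first match it finds.
The match spans [0:3] → 'rr7'.
Captured: group 1 = 'r'.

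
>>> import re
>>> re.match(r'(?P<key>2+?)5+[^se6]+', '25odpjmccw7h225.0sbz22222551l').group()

'25odpjmccw7h225.0'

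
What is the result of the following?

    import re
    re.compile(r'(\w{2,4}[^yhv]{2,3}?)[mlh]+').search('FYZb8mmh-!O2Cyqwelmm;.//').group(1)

'FYZb8m'

This matches 2 to 4 of a word character, then 2 to 3 of any character except [yhv] (lazy) (captured); then one or more of one of [mlh].
`re.search` tries every starting position until one works.
The match spans [0:8] → 'FYZb8mmh'.
Captured: group 1 = 'FYZb8m'.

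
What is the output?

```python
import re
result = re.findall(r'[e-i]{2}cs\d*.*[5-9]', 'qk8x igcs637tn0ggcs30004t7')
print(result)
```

['igcs637tn0ggcs30004t7']

Pattern: exactly 2 of a character in [e-i], then the literal 'cs', then zero or more of a digit; then zero or more of any character, then a character in [5-9].
Walking the string: at [5:26] → 'igcs637tn0ggcs30004t7'.
With no groups in the pattern, `findall` gives back each whole match — 1 here.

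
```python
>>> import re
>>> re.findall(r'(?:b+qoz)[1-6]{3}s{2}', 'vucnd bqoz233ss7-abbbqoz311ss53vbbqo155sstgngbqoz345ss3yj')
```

Pattern: one or more of a literal 'b', then the literal 'qoz' (non-capturing group); then exactly 3 of a character in [1-6], then exactly 2 of a literal 's'.
Matches: at [6:15] → 'bqoz233ss'; at [18:29] → 'bbbqoz311ss'; at [45:54] → 'bqoz345ss'.
With no groups in the pattern, `findall` gives back each whole match — 3 here.

['bqoz233ss', 'bbbqoz311ss', 'bqoz345ss']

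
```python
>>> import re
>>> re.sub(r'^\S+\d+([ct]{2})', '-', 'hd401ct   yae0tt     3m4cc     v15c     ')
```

'-   yae0tt     3m4cc     v15c     '

`sub` substitutes '-' at each match site.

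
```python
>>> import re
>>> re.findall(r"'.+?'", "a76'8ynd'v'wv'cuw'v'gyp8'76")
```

A `+?`/`*?`/`{m,n}?` starts at its minimum and grows only as far as needed for what follows to match.
Walking the string: at [3:9] → "'8ynd'"; at [10:14] → "'wv'"; at [17:20] → "'v'".
Since nothing is captured, `findall` lists the 3 matched substrings directly.

["'8ynd'", "'wv'", "'v'"]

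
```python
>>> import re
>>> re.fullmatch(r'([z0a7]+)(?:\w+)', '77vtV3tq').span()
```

(0, 8)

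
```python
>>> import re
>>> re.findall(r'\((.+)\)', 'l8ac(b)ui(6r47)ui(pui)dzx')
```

['b)ui(6r47)ui(pui']

`findall` collects group 1 from the one match (1 total).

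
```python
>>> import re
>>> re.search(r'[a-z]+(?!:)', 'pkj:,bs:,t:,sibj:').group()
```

'pk'

The negative lookaround is zero-width — it rules out positions where the adjacent text would match, without consuming anything.
The match spans [0:2] → 'pk'.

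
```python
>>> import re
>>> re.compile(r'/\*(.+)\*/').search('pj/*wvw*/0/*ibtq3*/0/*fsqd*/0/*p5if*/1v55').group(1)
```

Unlike `match`, `search` isn't anchored — it looks for the pattern anywhere in the string.
The match spans [2:37] → '/*wvw*/0/*ibtq3*/0/*fsqd*/0/*p5if*/'.
Captured: group 1 = 'wvw*/0/*ibtq3*/0/*fsqd*/0/*p5if'.

'wvw*/0/*ibtq3*/0/*fsqd*/0/*p5if'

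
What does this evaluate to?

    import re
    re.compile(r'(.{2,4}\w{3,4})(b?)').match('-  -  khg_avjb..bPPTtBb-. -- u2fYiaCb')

Pattern: 2 to 4 of any character, then 3 to 4 of a word character (captured); then optionally a literal 'b' (captured).
`re.match` only tries the pattern at the start of the string.
Here the pattern fails at index 0, so the call returns None.

None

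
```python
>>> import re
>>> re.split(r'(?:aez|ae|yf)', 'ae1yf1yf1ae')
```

Matches to split on: at [0:2] → 'ae'; at [3:5] → 'yf'; at [6:8] → 'yf'; at [9:11] → 'ae'.
The string is cut at each match, leaving 5 pieces.

['', '1', '1', '1', '']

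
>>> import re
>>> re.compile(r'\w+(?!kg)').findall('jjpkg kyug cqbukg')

The negative lookaround is zero-width — it rules out positions where the adjacent text would match, without consuming anything.
No capturing groups, so `findall` returns the 3 full match strings.

['jjpkg', 'kyug', 'cqbukg']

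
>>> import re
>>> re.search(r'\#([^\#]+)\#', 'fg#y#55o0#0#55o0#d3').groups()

('y',)

`re.search` scans for the first position where the pattern succeeds.
The match spans [2:5] → '#y#'.
Captured: group 1 = 'y'.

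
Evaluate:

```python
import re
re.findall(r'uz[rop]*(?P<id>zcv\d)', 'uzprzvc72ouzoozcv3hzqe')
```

Because there's exactly one group, `findall` drops the full match and keeps group 1 from the one hit.

['zcv3']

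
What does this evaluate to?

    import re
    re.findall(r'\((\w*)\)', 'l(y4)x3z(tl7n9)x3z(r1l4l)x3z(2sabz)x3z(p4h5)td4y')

Scanning left to right: at [1:5] match '(y4)', group 1 = 'y4'; at [8:15] match '(tl7n9)', group 1 = 'tl7n9'; at [18:25] match '(r1l4l)', group 1 = 'r1l4l'; at [28:35] match '(2sabz)', group 1 = '2sabz'; at [38:44] match '(p4h5)', group 1 = 'p4h5'.
With a single group, `findall` returns only what that group captured — 5 items.

['y4', 'tl7n9', 'r1l4l', '2sabz', 'p4h5']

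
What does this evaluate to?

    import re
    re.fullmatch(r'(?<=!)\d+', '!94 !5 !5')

None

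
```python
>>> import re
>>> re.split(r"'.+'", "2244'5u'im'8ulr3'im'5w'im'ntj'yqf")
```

Matches to split on: at [4:30] → "'5u'im'8ulr3'im'5w'im'ntj'".
The string is cut at each match, leaving 2 pieces.

['2244', 'yqf']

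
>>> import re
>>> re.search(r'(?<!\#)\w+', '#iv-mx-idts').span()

(2, 3)

`(?!…)`/`(?<!…)` only lets a position through if the neighbouring text does NOT match; no characters are consumed.
The match spans [2:3] → 'v'.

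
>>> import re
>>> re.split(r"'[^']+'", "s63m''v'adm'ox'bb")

["s63m'", 'adm', 'bb']

The string is cut at each match, leaving 3 pieces.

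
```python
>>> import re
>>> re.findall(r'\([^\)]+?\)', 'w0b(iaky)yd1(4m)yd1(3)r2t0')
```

['(iaky)', '(4m)', '(3)']

Matches: at [3:9] → '(iaky)'; at [12:16] → '(4m)'; at [19:22] → '(3)'.
Since nothing is captured, `findall` lists the 3 matched substrings directly.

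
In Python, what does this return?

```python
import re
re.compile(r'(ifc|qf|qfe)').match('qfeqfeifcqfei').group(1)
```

'qf'

The regex engine tests alternatives in the order written; an earlier branch that matches wins even if a later one would match more.
`match` is anchored at position 0; if the pattern doesn't fit there, it returns None.
The match spans [0:2] → 'qf'.
Captured: group 1 = 'qf'.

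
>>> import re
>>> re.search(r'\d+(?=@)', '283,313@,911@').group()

'313'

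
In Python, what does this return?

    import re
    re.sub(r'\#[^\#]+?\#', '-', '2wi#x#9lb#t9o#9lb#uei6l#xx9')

'2wi-9lb-9lb-xx9'

Every occurrence is swapped for '-'.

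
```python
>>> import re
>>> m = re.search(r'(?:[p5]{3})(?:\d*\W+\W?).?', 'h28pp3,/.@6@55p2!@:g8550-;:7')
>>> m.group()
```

This matches exactly 3 of one of [p5] (non-capturing group); then zero or more of a digit, then one or more of a non-word character, then optionally a non-word character (non-capturing group); then optionally any character.
Unlike `match`, `search` isn't anchored — it looks for the pattern anywhere in the string.
The match spans [12:20] → '55p2!@:g'.

'55p2!@:g'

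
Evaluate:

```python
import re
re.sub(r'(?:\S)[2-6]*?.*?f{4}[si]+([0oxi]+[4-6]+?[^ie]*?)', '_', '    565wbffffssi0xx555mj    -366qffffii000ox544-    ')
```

'    __44-    '

Lazy quantifiers expand one character at a time until the remainder of the pattern can match.
Every occurrence is swapped for '_'.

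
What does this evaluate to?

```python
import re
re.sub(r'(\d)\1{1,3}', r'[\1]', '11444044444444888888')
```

`\1` has to match the exact text group 1 already captured.
Matches: at [0:2] → '11'; at [2:5] → '444'; at [6:10] → '4444'; at [10:14] → '4444'; at [14:18] → '8888'; ….
Each match is replaced using the text its own group 1 captured.

'[1][4]0[4][4][8][8]'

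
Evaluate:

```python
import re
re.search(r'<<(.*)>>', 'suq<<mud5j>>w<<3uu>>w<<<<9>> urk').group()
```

'<<mud5j>>w<<3uu>>w<<<<9>>'

`re.search` scans for the first position where the pattern succeeds.
The match spans [3:28] → '<<mud5j>>w<<3uu>>w<<<<9>>'.
Captured: group 1 = 'mud5j>>w<<3uu>>w<<<<9'.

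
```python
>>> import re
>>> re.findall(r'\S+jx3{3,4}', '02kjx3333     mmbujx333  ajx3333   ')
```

['02kjx3333', 'mmbujx333', 'ajx3333']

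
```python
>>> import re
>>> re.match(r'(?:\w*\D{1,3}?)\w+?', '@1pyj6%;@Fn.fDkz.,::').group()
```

'@1'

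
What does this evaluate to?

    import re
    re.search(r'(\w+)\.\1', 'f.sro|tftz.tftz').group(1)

A backreference is literal: `\1` must see the identical characters the first group matched.
`search` walks the string left to right and returns the first match it finds.
The match spans [6:15] → 'tftz.tftz'.
Captured: group 1 = 'tftz'.

'tftz'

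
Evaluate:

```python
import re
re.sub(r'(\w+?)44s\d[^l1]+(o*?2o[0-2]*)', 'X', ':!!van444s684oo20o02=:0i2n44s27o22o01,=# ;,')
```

':!!X,=# ;,'

The pattern matches one or more of a word character (lazy) (captured); then the literal '44s', then a digit, then one or more of any character except [l1]; then zero or more of the literal 'o' (lazy), then the literal '2o', then zero or more of a character in [0-2] (captured).
Matches: at [3:37] → 'van444s684oo20o02=:0i2n44s27o22o01'.
Every occurrence is swapped for 'X'.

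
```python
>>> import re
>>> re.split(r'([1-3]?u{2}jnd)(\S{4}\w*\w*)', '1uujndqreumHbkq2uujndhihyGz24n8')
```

['', '1uujnd', 'qreumHbkq2uujndhihyGz24n8', '']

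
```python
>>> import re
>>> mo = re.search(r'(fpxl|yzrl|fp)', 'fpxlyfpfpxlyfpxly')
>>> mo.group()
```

'fpxl'

Alternation tries branches left to right and keeps the first one that lets the overall match succeed at that position.
`re.search` scans for the first position where the pattern succeeds.
The match spans [0:4] → 'fpxl'.
Captured: group 1 = 'fpxl'.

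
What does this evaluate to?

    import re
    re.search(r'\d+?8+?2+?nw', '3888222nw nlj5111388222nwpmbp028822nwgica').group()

'3888222nw'

This matches one or more of a digit (lazy), then one or more of the literal '8' (lazy); then one or more of a literal '2' (lazy), then the literal 'nw'.
The match spans [0:9] → '3888222nw'.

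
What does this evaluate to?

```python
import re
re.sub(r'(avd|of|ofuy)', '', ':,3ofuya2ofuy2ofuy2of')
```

`|` is ordered: at each position the engine commits to the first alternative that works.
Matches: at [3:5] → 'of'; at [9:11] → 'of'; at [14:16] → 'of'; at [19:21] → 'of'.
`sub` substitutes '' at each match site.

':,3uya2uy2uy2'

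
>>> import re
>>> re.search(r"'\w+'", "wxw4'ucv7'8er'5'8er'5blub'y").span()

(4, 10)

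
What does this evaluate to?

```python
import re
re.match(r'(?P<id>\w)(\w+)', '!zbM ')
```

None

The pattern matches a word character (captured as 'id'); then one or more of a word character (captured).
`re.match` won't scan ahead — the pattern has to work from the very first character.
Here position 0 doesn't satisfy it, so the call returns None.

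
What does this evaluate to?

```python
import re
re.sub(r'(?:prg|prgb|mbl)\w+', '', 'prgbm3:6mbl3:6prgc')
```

':6:6'

Each match is replaced by ''.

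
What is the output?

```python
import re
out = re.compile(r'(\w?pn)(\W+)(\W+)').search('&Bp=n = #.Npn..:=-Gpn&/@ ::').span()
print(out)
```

Pattern: optionally a word character, then the literal 'pn' (captured); then one or more of a non-word character (captured); then one or more of a non-word character (captured).
The match spans [10:18] → 'Npn..:=-'.

(10, 18)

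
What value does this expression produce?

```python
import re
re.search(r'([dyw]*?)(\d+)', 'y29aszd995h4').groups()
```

('y', '29')

The pattern matches zero or more of one of [dyw] (lazy) (captured); then one or more of a digit (captured).
`re.search` tries every starting position until one works.
The match spans [0:3] → 'y29'.
Captured: group 1 = 'y', group 2 = '29'.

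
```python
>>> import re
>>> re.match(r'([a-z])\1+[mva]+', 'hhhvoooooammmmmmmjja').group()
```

'hhhv'

`\1` is not a pattern — it's the concrete string captured by group 1, re-applied verbatim.
`match` is anchored at position 0; if the pattern doesn't fit there, it returns None.
The match spans [0:4] → 'hhhv'.
Captured: group 1 = 'h'.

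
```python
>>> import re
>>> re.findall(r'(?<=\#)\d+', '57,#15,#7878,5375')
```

['15', '7878']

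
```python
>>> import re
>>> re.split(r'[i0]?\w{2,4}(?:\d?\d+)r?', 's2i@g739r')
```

['s2i@', '']

The pattern matches optionally one of [i0], then 2 to 4 of a word character; then optionally a digit, then one or more of a digit (non-capturing group); then optionally a literal 'r'.
Matches to split on: at [4:9] → 'g739r'.
The string is cut at each match, leaving 2 pieces.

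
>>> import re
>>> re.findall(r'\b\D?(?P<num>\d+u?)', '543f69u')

['543']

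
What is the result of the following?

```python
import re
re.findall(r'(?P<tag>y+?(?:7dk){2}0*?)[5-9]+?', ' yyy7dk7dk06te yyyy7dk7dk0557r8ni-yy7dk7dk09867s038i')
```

['yyy7dk7dk0', 'yyyy7dk7dk0', 'yy7dk7dk0']

This matches one or more of the literal 'y' (lazy), then the literal '7dk' repeated 2 times, then zero or more of the literal '0' (lazy) (captured as 'tag'); then one or more of a character in [5-9] (lazy).
Scanning left to right: at [1:12] match 'yyy7dk7dk06', group 1 = 'yyy7dk7dk0'; at [15:27] match 'yyyy7dk7dk05', group 1 = 'yyyy7dk7dk0'; at [34:44] match 'yy7dk7dk09', group 1 = 'yy7dk7dk0'.
`findall` collects group 1 from each match (3 total).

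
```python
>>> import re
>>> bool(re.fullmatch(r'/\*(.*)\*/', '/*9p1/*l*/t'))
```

False

For `fullmatch`, every character of the input must be accounted for by the pattern.
Here the string isn't matched end-to-end, so the call returns None, and `bool(None)` is False.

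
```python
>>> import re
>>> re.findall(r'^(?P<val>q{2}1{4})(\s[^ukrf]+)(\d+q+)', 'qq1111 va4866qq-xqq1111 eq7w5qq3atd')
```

Pattern: anchored at the start of the string; then exactly 2 of a literal 'q', then exactly 4 of the literal '1' (captured as 'val'); then whitespace, then one or more of any character except [ukrf] (captured); then one or more of a digit, then one or more of the literal 'q' (captured).
With 3 capturing groups, `findall` returns a 3-tuple per match.

[('qq1111', ' va4866qq-xqq1111 eq7w', '5qq')]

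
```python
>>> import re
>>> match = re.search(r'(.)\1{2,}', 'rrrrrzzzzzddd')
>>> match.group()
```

The backreference `\1` re-matches whatever the first group consumed, character for character.
The match spans [0:5] → 'rrrrr'.

'rrrrr'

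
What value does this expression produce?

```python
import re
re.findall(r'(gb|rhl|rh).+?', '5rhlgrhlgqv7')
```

['rhl', 'rhl']

Alternation isn't longest-match — the leftmost alternative that fits at this position is chosen.
Walking the string: at [1:5] match 'rhlg', group 1 = 'rhl'; at [5:9] match 'rhlg', group 1 = 'rhl'.
`findall` collects group 1 from each match (2 total).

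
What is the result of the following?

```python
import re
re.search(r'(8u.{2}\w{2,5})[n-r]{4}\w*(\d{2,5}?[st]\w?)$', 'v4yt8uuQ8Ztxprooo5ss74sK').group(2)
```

'74sK'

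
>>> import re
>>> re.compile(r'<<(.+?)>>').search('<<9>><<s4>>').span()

The match spans [0:5] → '<<9>>'.

(0, 5)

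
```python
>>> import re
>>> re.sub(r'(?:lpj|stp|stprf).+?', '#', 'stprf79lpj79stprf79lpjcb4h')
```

'#f79#9#f79#b4h'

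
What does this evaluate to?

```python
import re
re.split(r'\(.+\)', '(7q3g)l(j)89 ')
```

Matches to split on: at [0:10] → '(7q3g)l(j)'.
Each match becomes a cut point; 2 segments remain.

['', '89 ']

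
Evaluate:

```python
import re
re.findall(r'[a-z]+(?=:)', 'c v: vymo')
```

['v']

Because the assertion is zero-width, the text it checks is not consumed and won't appear in the result.
Walking the string: at [2:3] → 'v'.
With no groups in the pattern, `findall` gives back each whole match — 1 here.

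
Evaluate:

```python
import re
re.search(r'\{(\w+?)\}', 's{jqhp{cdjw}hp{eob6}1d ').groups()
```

('cdjw',)

`re.search` scans for the first position where the pattern succeeds.
The match spans [6:12] → '{cdjw}'.
Captured: group 1 = 'cdjw'.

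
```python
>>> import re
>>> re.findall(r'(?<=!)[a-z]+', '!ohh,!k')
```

['ohh', 'k']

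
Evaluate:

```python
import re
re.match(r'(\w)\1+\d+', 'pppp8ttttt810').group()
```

`\1` is not a pattern — it's the concrete string captured by group 1, re-applied verbatim.
With `match`, the pattern is implicitly anchored at the beginning.
The match spans [0:5] → 'pppp8'.
Captured: group 1 = 'p'.

'pppp8'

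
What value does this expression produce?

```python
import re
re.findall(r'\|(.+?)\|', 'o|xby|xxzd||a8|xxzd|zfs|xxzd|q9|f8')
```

['xby', '|a8', 'zfs', 'q9']

Matches: at [1:6] match '|xby|', group 1 = 'xby'; at [10:15] match '||a8|', group 1 = '|a8'; at [19:24] match '|zfs|', group 1 = 'zfs'; at [28:32] match '|q9|', group 1 = 'q9'.
One capturing group, so `findall` returns just the captured substring from each match — 4 in all.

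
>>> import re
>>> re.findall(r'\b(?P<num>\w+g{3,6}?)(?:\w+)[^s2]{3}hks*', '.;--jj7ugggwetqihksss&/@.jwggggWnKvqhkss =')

['jj7uggg', 'jwgggg']

With a single group, `findall` returns only what that group captured — 2 items.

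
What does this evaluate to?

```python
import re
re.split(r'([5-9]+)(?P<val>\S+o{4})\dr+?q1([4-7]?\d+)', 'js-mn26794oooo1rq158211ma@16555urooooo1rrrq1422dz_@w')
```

['js-mn2', '679', '4oooo1rq158211ma@16555urooooo', '422', 'dz_@w']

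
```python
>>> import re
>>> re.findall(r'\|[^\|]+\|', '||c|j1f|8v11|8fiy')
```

['|c|', '|8v11|']

No capturing groups, so `findall` returns the 2 full match strings.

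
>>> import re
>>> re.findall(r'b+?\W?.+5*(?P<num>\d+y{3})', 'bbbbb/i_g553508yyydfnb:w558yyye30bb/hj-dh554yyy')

['4yyy']

The pattern matches one or more of a literal 'b' (lazy), then optionally a non-word character; then one or more of any character, then zero or more of the literal '5'; then one or more of a digit, then exactly 3 of a literal 'y' (captured as 'num').
One capturing group, so `findall` returns just the captured substring from the one match — 1 in all.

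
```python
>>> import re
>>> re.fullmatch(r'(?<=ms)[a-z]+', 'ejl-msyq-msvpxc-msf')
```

`re.fullmatch` is like wrapping the pattern in `^…$` (in single-line mode).
Here there's no way to consume every character, so the call returns None.

None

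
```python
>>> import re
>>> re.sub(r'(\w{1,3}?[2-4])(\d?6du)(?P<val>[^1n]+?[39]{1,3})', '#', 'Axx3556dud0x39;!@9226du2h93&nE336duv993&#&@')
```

The pattern matches 1 to 3 of a word character (lazy), then a character in [2-4] (captured); then optionally a digit, then the literal '6du' (captured); then one or more of any character except [1n] (lazy), then 1 to 3 of one of [39] (captured as 'val').
Matches: at [17:27] → '9226du2h93'; at [28:39] → 'nE336duv993'.
Every occurrence is swapped for '#'.

'Axx3556dud0x39;!@#&#&#&@'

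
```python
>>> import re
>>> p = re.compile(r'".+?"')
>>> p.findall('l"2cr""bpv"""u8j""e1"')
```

['"2cr"', '"bpv"', '""u8j"', '"e1"']

A `+?`/`*?`/`{m,n}?` starts at its minimum and grows only as far as needed for what follows to match.
Since nothing is captured, `findall` lists the 4 matched substrings directly.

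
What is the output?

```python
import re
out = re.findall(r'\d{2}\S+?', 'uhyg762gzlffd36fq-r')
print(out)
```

The pattern matches exactly 2 of a digit; then one or more of a non-whitespace character (lazy).
Lazy quantifiers expand one character at a time until the remainder of the pattern can match.
Scanning left to right: at [4:7] → '762'; at [13:16] → '36f'.
No capturing groups, so `findall` returns the 2 full match strings.

['762', '36f']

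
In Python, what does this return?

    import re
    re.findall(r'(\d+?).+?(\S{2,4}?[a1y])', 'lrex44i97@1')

The pattern matches one or more of a digit (lazy) (captured); then one or more of any character (lazy); then 2 to 4 of a non-whitespace character (lazy), then one of [a1y] (captured).
The `?` after the quantifier makes it lazy — it takes as little as possible before letting the rest of the pattern try.
Matches: at [4:11] match '44i97@1', groups = ('4', 'i97@1').
`findall` packs the 2 group values into a tuple for every match.

[('4', 'i97@1')]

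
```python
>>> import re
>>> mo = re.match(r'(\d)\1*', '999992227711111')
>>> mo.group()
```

With `match`, the pattern is implicitly anchored at the beginning.
The match spans [0:5] → '99999'.

'99999'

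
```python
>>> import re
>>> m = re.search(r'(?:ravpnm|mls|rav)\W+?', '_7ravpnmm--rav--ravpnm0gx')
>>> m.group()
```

'rav-'

`search` walks the string left to right and returns the first match it finds.
The match spans [11:15] → 'rav-'.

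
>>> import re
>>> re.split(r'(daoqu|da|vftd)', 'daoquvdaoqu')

The regex engine tests alternatives in the order written; an earlier branch that matches wins even if a later one would match more.
Matches to split on: at [0:5] → 'daoqu'; at [6:11] → 'daoqu'.
With a capturing group present, the delimiter's captured portion is kept in the result list.

['', 'daoqu', 'v', 'daoqu', '']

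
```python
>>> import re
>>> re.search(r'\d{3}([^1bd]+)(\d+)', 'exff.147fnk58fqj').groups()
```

The match spans [5:13] → '147fnk58'.
Captured: group 1 = 'fnk5', group 2 = '8'.

('fnk5', '8')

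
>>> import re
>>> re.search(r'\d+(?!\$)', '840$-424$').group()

The negative lookahead/lookbehind blocks any match where the forbidden context is present.
`search` walks the string left to right and returns the first match it finds.
The match spans [0:2] → '84'.

'84'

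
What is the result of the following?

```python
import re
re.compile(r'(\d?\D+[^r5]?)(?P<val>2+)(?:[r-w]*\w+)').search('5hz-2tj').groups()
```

('5hz-', '2')

This matches optionally a digit, then one or more of a non-digit, then optionally any character except [r5] (captured); then one or more of a literal '2' (captured as 'val'); then zero or more of a character in [r-w], then one or more of a word character (non-capturing group).
`re.search` scans for the first position where the pattern succeeds.
The match spans [0:7] → '5hz-2tj'.
Captured: group 1 = '5hz-', group 2 = '2'.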